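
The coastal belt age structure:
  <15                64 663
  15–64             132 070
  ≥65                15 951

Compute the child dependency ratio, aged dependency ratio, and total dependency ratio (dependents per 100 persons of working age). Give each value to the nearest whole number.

Youth dependency ratio = 64 663 / 132 070 × 100 = 49
Old-age dependency ratio = 15 951 / 132 070 × 100 = 12
Total dependency ratio = (64 663 + 15 951) / 132 070 × 100 = 80 614 / 132 070 × 100 = 61

Youth dependency ratio: 49
Old-age dependency ratio: 12
Total dependency ratio: 61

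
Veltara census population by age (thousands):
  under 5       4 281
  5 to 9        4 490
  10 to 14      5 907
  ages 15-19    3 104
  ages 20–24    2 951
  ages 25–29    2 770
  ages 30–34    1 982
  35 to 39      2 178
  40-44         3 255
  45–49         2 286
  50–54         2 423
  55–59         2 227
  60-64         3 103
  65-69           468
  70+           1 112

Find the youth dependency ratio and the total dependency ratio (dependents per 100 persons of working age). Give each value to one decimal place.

Youth dependency ratio: 55.9
Total dependency ratio: 61.9

0–14: 4 281 + 4 490 + 5 907 = 14 678
15–64: 3 104 + 2 951 + 2 770 + 1 982 + 2 178 + 3 255 + 2 286 + 2 423 + 2 227 + 3 103 = 26 279
65+: 468 + 1 112 = 1 580
Youth dependency ratio = 14 678 / 26 279 × 100 = 55.9
Total dependency ratio = (14 678 + 1 580) / 26 279 × 100 = 16 258 / 26 279 × 100 = 61.9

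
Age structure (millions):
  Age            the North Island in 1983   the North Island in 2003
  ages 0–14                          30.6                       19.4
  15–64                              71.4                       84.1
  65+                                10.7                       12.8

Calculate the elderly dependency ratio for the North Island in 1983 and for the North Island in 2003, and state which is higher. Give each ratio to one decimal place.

the North Island in 1983: 10.7 / 71.4 × 100 = 15.0
the North Island in 2003: 12.8 / 84.1 × 100 = 15.2

the North Island in 1983: 15.0
the North Island in 2003: 15.2
Higher: the North Island in 2003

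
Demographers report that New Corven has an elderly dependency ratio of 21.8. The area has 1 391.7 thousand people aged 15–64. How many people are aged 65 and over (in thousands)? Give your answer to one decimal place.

Aged 65 and over: 303.4

Old-age dependency ratio = elderly / working-age × 100
21.8 = E / 1 391.7 × 100
⇒ 303.4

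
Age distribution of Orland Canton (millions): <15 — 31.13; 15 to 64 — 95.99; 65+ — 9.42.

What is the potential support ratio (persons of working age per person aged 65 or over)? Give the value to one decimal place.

Potential support ratio: 10.2

Potential support ratio = 95.99 / 9.42 = 10.2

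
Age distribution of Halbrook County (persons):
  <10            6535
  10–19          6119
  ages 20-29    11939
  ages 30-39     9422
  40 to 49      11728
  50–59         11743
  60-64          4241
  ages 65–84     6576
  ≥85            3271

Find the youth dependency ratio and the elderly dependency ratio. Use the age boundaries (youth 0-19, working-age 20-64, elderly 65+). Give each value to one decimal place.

Youth dependency ratio: 25.8
Old-age dependency ratio: 20.1

0–19: 6535 + 6119 = 12654
20–64: 11939 + 9422 + 11728 + 11743 + 4241 = 49073
65+: 6576 + 3271 = 9847
Youth dependency ratio = 12654 / 49073 × 100 = 25.8
Old-age dependency ratio = 9847 / 49073 × 100 = 20.1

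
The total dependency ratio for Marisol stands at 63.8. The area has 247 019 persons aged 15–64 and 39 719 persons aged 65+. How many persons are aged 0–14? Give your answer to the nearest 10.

Total dependency ratio = (youth + elderly) / working-age × 100
63.8 = (Y + 39 719) / 247 019 × 100
⇒ 117 880

Aged 0–14: 117 880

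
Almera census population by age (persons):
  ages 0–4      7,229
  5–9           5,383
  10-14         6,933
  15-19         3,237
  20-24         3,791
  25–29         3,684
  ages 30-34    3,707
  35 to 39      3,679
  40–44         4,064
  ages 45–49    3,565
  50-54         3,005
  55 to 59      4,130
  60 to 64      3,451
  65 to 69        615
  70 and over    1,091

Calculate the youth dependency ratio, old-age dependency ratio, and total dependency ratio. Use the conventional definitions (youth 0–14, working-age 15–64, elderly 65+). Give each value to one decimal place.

Youth dependency ratio: 53.8
Old-age dependency ratio: 4.7
Total dependency ratio: 58.5

0–14: 7,229 + 5,383 + 6,933 = 19,545
15–64: 3,237 + 3,791 + 3,684 + 3,707 + 3,679 + 4,064 + 3,565 + 3,005 + 4,130 + 3,451 = 36,313
65+: 615 + 1,091 = 1,706
Youth dependency ratio = 19,545 / 36,313 × 100 = 53.8
Old-age dependency ratio = 1,706 / 36,313 × 100 = 4.7
Total dependency ratio = (19,545 + 1,706) / 36,313 × 100 = 21,251 / 36,313 × 100 = 58.5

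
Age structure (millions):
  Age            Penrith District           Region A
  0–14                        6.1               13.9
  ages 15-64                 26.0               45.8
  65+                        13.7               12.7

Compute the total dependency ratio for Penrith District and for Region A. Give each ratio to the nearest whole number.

Penrith District: 76
Region A: 58

Penrith District: (6.1 + 13.7) / 26.0 × 100 = 19.8 / 26.0 × 100 = 76
Region A: (13.9 + 12.7) / 45.8 × 100 = 26.6 / 45.8 × 100 = 58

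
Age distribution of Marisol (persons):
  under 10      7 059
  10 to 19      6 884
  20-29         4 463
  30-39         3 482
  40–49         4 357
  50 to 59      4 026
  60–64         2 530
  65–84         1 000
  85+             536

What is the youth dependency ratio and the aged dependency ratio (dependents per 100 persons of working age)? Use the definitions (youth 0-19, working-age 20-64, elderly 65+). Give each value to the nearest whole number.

Youth dependency ratio: 74
Old-age dependency ratio: 8

0–19: 7 059 + 6 884 = 13 943
20–64: 4 463 + 3 482 + 4 357 + 4 026 + 2 530 = 18 858
65+: 1 000 + 536 = 1 536
Youth dependency ratio = 13 943 / 18 858 × 100 = 74
Old-age dependency ratio = 1 536 / 18 858 × 100 = 8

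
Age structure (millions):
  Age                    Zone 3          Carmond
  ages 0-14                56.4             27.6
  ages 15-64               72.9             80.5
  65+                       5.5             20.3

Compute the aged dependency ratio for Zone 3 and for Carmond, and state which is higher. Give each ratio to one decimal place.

Zone 3: 7.5
Carmond: 25.2
Higher: Carmond

Zone 3: 5.5 / 72.9 × 100 = 7.5
Carmond: 20.3 / 80.5 × 100 = 25.2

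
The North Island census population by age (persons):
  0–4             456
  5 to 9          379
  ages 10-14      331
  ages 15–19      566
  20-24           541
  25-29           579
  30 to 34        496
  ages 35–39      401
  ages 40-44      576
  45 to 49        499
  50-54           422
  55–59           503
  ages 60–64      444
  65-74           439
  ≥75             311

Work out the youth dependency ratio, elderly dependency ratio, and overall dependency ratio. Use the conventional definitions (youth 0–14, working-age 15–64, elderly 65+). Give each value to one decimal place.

0–14: 456 + 379 + 331 = 1,166
15–64: 566 + 541 + 579 + 496 + 401 + 576 + 499 + 422 + 503 + 444 = 5,027
65+: 439 + 311 = 750
Youth dependency ratio = 1,166 / 5,027 × 100 = 23.2
Old-age dependency ratio = 750 / 5,027 × 100 = 14.9
Total dependency ratio = (1,166 + 750) / 5,027 × 100 = 1,916 / 5,027 × 100 = 38.1

Youth dependency ratio: 23.2
Old-age dependency ratio: 14.9
Total dependency ratio: 38.1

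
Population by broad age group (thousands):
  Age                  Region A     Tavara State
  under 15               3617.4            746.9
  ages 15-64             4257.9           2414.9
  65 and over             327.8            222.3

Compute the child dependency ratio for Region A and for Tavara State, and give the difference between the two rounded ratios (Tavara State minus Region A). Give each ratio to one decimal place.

Region A: 85.0
Tavara State: 30.9
Difference: -54.1

Region A: 3617.4 / 4257.9 × 100 = 85.0
Tavara State: 746.9 / 2414.9 × 100 = 30.9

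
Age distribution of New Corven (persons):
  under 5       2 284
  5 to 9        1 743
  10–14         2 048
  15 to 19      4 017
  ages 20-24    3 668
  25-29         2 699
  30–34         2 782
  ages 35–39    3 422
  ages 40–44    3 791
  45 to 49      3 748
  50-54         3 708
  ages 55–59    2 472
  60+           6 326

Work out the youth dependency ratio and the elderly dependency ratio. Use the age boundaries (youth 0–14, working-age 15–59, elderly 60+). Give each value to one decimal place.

0–14: 2 284 + 1 743 + 2 048 = 6 075
15–59: 4 017 + 3 668 + 2 699 + 2 782 + 3 422 + 3 791 + 3 748 + 3 708 + 2 472 = 30 307
60+: 6 326
Youth dependency ratio = 6 075 / 30 307 × 100 = 20.0
Old-age dependency ratio = 6 326 / 30 307 × 100 = 20.9

Youth dependency ratio: 20.0
Old-age dependency ratio: 20.9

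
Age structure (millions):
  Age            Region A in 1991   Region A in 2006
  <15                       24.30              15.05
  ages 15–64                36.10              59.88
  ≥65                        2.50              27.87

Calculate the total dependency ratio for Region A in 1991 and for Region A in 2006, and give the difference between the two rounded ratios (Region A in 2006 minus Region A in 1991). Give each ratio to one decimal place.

Region A in 1991: (24.30 + 2.50) / 36.10 × 100 = 26.80 / 36.10 × 100 = 74.2
Region A in 2006: (15.05 + 27.87) / 59.88 × 100 = 42.92 / 59.88 × 100 = 71.7

Region A in 1991: 74.2
Region A in 2006: 71.7
Difference: -2.5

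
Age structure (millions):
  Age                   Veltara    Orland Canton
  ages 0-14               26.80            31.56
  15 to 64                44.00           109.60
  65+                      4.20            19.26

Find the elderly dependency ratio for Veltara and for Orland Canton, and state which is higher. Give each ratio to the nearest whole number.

Veltara: 4.20 / 44.00 × 100 = 10
Orland Canton: 19.26 / 109.60 × 100 = 18

Veltara: 10
Orland Canton: 18
Higher: Orland Canton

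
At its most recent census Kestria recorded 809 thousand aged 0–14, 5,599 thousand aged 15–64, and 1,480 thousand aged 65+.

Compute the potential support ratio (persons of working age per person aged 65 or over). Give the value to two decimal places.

Potential support ratio = 5,599 / 1,480 = 3.78

Potential support ratio: 3.78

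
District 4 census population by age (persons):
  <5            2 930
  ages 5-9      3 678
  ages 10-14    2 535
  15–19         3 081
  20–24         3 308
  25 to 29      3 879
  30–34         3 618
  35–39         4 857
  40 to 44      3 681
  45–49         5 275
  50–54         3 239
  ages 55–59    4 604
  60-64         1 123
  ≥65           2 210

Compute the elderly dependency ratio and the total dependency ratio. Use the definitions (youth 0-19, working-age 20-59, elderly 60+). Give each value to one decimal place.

Old-age dependency ratio: 10.3
Total dependency ratio: 47.9

0–19: 2 930 + 3 678 + 2 535 + 3 081 = 12 224
20–59: 3 308 + 3 879 + 3 618 + 4 857 + 3 681 + 5 275 + 3 239 + 4 604 = 32 461
60+: 1 123 + 2 210 = 3 333
Old-age dependency ratio = 3 333 / 32 461 × 100 = 10.3
Total dependency ratio = (12 224 + 3 333) / 32 461 × 100 = 15 557 / 32 461 × 100 = 47.9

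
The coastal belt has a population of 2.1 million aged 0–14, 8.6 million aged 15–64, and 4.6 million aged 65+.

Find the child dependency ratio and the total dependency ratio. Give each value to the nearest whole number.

Youth dependency ratio: 24
Total dependency ratio: 78

Youth dependency ratio = 2.1 / 8.6 × 100 = 24
Total dependency ratio = (2.1 + 4.6) / 8.6 × 100 = 6.7 / 8.6 × 100 = 78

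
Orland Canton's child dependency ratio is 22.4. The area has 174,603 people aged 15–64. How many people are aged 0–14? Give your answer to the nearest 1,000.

Aged 0–14: 39,000

Youth dependency ratio = youth / working-age × 100
22.4 = Y / 174,603 × 100
⇒ 39,000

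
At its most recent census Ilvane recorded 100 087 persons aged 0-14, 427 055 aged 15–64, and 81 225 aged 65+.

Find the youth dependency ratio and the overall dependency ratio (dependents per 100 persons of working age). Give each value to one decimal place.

Youth dependency ratio: 23.4
Total dependency ratio: 42.5

Youth dependency ratio = 100 087 / 427 055 × 100 = 23.4
Total dependency ratio = (100 087 + 81 225) / 427 055 × 100 = 181 312 / 427 055 × 100 = 42.5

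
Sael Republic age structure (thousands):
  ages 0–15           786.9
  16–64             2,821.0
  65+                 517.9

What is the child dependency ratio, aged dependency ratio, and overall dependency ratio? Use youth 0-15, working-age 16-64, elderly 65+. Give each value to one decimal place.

Youth dependency ratio = 786.9 / 2,821.0 × 100 = 27.9
Old-age dependency ratio = 517.9 / 2,821.0 × 100 = 18.4
Total dependency ratio = (786.9 + 517.9) / 2,821.0 × 100 = 1,304.8 / 2,821.0 × 100 = 46.3

Youth dependency ratio: 27.9
Old-age dependency ratio: 18.4
Total dependency ratio: 46.3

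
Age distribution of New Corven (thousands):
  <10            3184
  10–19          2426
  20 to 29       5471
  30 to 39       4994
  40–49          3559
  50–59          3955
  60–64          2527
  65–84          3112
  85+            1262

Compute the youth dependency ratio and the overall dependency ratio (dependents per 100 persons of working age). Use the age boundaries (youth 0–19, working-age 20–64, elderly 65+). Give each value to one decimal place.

Youth dependency ratio: 27.4
Total dependency ratio: 48.7

0–19: 3184 + 2426 = 5610
20–64: 5471 + 4994 + 3559 + 3955 + 2527 = 20506
65+: 3112 + 1262 = 4374
Youth dependency ratio = 5610 / 20506 × 100 = 27.4
Total dependency ratio = (5610 + 4374) / 20506 × 100 = 9984 / 20506 × 100 = 48.7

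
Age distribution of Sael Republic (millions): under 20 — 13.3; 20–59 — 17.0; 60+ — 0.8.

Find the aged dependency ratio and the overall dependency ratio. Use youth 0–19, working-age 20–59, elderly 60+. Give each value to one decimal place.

Old-age dependency ratio = 0.8 / 17.0 × 100 = 4.7
Total dependency ratio = (13.3 + 0.8) / 17.0 × 100 = 14.1 / 17.0 × 100 = 82.9

Old-age dependency ratio: 4.7
Total dependency ratio: 82.9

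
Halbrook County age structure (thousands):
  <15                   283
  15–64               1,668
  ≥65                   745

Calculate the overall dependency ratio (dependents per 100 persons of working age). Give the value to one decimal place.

Total dependency ratio: 61.6

Total dependency ratio = (283 + 745) / 1,668 × 100 = 1,028 / 1,668 × 100 = 61.6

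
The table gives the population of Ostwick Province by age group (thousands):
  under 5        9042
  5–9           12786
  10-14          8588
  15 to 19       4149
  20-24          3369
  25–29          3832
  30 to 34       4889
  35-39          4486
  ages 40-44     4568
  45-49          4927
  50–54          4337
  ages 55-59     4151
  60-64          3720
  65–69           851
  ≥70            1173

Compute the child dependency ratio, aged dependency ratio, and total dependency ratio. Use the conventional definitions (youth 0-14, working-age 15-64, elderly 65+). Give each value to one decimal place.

0–14: 9042 + 12786 + 8588 = 30416
15–64: 4149 + 3369 + 3832 + 4889 + 4486 + 4568 + 4927 + 4337 + 4151 + 3720 = 42428
65+: 851 + 1173 = 2024
Youth dependency ratio = 30416 / 42428 × 100 = 71.7
Old-age dependency ratio = 2024 / 42428 × 100 = 4.8
Total dependency ratio = (30416 + 2024) / 42428 × 100 = 32440 / 42428 × 100 = 76.5

Youth dependency ratio: 71.7
Old-age dependency ratio: 4.8
Total dependency ratio: 76.5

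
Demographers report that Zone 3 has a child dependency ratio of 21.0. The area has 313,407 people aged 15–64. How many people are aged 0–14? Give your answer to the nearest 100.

Youth dependency ratio = youth / working-age × 100
21.0 = Y / 313,407 × 100
⇒ 65,800

Aged 0–14: 65,800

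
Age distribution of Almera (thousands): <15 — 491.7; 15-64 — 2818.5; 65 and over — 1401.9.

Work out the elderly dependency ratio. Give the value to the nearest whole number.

Old-age dependency ratio: 50

Old-age dependency ratio = 1401.9 / 2818.5 × 100 = 50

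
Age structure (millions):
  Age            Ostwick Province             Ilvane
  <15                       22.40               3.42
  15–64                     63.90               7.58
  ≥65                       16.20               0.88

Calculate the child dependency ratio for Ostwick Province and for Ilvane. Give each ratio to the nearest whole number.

Ostwick Province: 35
Ilvane: 45

Ostwick Province: 22.40 / 63.90 × 100 = 35
Ilvane: 3.42 / 7.58 × 100 = 45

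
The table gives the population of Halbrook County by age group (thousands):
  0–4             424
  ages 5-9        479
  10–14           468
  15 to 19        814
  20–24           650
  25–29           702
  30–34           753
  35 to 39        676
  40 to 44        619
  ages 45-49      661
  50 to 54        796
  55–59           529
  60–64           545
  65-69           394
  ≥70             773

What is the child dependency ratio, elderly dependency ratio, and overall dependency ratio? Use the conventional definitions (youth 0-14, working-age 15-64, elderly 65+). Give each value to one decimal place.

0–14: 424 + 479 + 468 = 1371
15–64: 814 + 650 + 702 + 753 + 676 + 619 + 661 + 796 + 529 + 545 = 6745
65+: 394 + 773 = 1167
Youth dependency ratio = 1371 / 6745 × 100 = 20.3
Old-age dependency ratio = 1167 / 6745 × 100 = 17.3
Total dependency ratio = (1371 + 1167) / 6745 × 100 = 2538 / 6745 × 100 = 37.6

Youth dependency ratio: 20.3
Old-age dependency ratio: 17.3
Total dependency ratio: 37.6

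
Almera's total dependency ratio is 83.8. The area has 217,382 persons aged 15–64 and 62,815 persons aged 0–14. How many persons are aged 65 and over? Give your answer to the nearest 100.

Total dependency ratio = (youth + elderly) / working-age × 100
83.8 = (62,815 + E) / 217,382 × 100
⇒ 119,400

Aged 65 and over: 119,400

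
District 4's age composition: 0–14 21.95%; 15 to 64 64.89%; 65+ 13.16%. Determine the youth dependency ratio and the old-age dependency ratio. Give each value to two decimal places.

Youth dependency ratio: 33.83
Old-age dependency ratio: 20.28

Youth dependency ratio = 21.95 / 64.89 × 100 = 33.83
Old-age dependency ratio = 13.16 / 64.89 × 100 = 20.28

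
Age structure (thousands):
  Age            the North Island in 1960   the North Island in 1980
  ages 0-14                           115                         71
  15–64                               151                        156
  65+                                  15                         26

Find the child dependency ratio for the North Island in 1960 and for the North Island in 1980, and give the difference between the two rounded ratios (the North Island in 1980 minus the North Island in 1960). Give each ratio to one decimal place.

the North Island in 1960: 115 / 151 × 100 = 76.2
the North Island in 1980: 71 / 156 × 100 = 45.5

the North Island in 1960: 76.2
the North Island in 1980: 45.5
Difference: -30.7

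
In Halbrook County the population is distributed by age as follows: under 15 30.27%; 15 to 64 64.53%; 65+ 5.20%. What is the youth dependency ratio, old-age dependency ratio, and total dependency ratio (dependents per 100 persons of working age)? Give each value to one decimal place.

Youth dependency ratio = 30.27 / 64.53 × 100 = 46.9
Old-age dependency ratio = 5.20 / 64.53 × 100 = 8.1
Total dependency ratio = (30.27 + 5.20) / 64.53 × 100 = 35.47 / 64.53 × 100 = 55.0

Youth dependency ratio: 46.9
Old-age dependency ratio: 8.1
Total dependency ratio: 55.0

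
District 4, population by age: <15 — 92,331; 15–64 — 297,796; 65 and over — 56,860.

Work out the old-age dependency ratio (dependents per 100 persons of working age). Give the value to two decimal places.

Old-age dependency ratio: 19.09

Old-age dependency ratio = 56,860 / 297,796 × 100 = 19.09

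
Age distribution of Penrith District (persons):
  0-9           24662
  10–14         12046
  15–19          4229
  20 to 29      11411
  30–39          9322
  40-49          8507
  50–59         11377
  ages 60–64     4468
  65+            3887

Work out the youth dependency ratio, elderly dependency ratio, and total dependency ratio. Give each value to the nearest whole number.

0–14: 24662 + 12046 = 36708
15–64: 4229 + 11411 + 9322 + 8507 + 11377 + 4468 = 49314
65+: 3887
Youth dependency ratio = 36708 / 49314 × 100 = 74
Old-age dependency ratio = 3887 / 49314 × 100 = 8
Total dependency ratio = (36708 + 3887) / 49314 × 100 = 40595 / 49314 × 100 = 82

Youth dependency ratio: 74
Old-age dependency ratio: 8
Total dependency ratio: 82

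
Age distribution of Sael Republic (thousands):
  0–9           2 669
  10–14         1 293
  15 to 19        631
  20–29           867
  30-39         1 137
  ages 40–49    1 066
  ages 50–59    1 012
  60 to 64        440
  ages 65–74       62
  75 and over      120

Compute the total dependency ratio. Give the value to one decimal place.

Total dependency ratio: 80.4

0–14: 2 669 + 1 293 = 3 962
15–64: 631 + 867 + 1 137 + 1 066 + 1 012 + 440 = 5 153
65+: 62 + 120 = 182
Total dependency ratio = (3 962 + 182) / 5 153 × 100 = 4 144 / 5 153 × 100 = 80.4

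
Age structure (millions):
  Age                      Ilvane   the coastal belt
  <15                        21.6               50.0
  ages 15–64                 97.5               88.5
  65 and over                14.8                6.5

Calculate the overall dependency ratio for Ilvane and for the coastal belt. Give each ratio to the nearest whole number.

Ilvane: 37
the coastal belt: 64

Ilvane: (21.6 + 14.8) / 97.5 × 100 = 36.4 / 97.5 × 100 = 37
the coastal belt: (50.0 + 6.5) / 88.5 × 100 = 56.5 / 88.5 × 100 = 64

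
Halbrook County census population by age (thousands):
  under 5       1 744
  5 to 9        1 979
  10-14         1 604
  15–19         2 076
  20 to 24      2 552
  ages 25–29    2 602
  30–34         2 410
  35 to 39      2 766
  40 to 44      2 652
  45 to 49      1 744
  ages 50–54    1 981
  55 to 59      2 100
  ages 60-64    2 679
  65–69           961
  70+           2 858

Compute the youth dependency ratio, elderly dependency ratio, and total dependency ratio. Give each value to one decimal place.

Youth dependency ratio: 22.6
Old-age dependency ratio: 16.2
Total dependency ratio: 38.8

0–14: 1 744 + 1 979 + 1 604 = 5 327
15–64: 2 076 + 2 552 + 2 602 + 2 410 + 2 766 + 2 652 + 1 744 + 1 981 + 2 100 + 2 679 = 23 562
65+: 961 + 2 858 = 3 819
Youth dependency ratio = 5 327 / 23 562 × 100 = 22.6
Old-age dependency ratio = 3 819 / 23 562 × 100 = 16.2
Total dependency ratio = (5 327 + 3 819) / 23 562 × 100 = 9 146 / 23 562 × 100 = 38.8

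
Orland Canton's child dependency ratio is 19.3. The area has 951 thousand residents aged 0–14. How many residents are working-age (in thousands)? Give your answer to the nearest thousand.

Youth dependency ratio = youth / working-age × 100
19.3 = 951 / W × 100
⇒ 4 927

Working-age: 4 927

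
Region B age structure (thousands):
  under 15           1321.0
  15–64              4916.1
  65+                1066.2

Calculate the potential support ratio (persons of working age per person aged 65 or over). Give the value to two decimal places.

Potential support ratio = 4916.1 / 1066.2 = 4.61

Potential support ratio: 4.61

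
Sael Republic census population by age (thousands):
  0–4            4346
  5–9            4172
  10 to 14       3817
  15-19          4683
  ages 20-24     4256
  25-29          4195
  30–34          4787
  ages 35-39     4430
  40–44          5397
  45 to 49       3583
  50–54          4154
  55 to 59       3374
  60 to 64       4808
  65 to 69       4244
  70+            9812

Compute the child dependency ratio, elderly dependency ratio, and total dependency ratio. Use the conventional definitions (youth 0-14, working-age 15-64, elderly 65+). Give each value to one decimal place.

0–14: 4346 + 4172 + 3817 = 12335
15–64: 4683 + 4256 + 4195 + 4787 + 4430 + 5397 + 3583 + 4154 + 3374 + 4808 = 43667
65+: 4244 + 9812 = 14056
Youth dependency ratio = 12335 / 43667 × 100 = 28.2
Old-age dependency ratio = 14056 / 43667 × 100 = 32.2
Total dependency ratio = (12335 + 14056) / 43667 × 100 = 26391 / 43667 × 100 = 60.4

Youth dependency ratio: 28.2
Old-age dependency ratio: 32.2
Total dependency ratio: 60.4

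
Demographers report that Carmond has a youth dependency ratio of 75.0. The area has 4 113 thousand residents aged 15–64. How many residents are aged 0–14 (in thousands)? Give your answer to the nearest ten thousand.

Aged 0–14: 3 080

Youth dependency ratio = youth / working-age × 100
75.0 = Y / 4 113 × 100
⇒ 3 080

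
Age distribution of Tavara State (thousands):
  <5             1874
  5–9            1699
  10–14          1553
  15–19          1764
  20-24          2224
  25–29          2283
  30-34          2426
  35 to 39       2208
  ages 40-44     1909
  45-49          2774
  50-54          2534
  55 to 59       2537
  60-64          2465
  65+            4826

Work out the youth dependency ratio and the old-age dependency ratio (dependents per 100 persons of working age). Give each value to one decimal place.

0–14: 1874 + 1699 + 1553 = 5126
15–64: 1764 + 2224 + 2283 + 2426 + 2208 + 1909 + 2774 + 2534 + 2537 + 2465 = 23124
65+: 4826
Youth dependency ratio = 5126 / 23124 × 100 = 22.2
Old-age dependency ratio = 4826 / 23124 × 100 = 20.9

Youth dependency ratio: 22.2
Old-age dependency ratio: 20.9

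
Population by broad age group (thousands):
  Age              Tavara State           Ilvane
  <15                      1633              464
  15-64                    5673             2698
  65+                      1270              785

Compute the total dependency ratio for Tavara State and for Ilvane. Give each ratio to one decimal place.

Tavara State: 51.2
Ilvane: 46.3

Tavara State: (1633 + 1270) / 5673 × 100 = 2903 / 5673 × 100 = 51.2
Ilvane: (464 + 785) / 2698 × 100 = 1249 / 2698 × 100 = 46.3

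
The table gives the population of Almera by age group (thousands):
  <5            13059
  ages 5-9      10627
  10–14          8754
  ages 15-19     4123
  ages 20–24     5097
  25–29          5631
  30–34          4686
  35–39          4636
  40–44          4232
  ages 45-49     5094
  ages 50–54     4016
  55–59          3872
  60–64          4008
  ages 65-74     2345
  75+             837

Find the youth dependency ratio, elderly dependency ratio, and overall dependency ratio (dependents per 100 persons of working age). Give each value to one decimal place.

0–14: 13059 + 10627 + 8754 = 32440
15–64: 4123 + 5097 + 5631 + 4686 + 4636 + 4232 + 5094 + 4016 + 3872 + 4008 = 45395
65+: 2345 + 837 = 3182
Youth dependency ratio = 32440 / 45395 × 100 = 71.5
Old-age dependency ratio = 3182 / 45395 × 100 = 7.0
Total dependency ratio = (32440 + 3182) / 45395 × 100 = 35622 / 45395 × 100 = 78.5

Youth dependency ratio: 71.5
Old-age dependency ratio: 7.0
Total dependency ratio: 78.5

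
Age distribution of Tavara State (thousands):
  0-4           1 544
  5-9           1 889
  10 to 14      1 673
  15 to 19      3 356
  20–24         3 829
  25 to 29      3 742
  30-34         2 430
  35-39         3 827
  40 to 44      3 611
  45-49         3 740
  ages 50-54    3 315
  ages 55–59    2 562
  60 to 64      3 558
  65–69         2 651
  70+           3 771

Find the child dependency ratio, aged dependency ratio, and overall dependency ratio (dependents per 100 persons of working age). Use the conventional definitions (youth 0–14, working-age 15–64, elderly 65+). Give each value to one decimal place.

0–14: 1 544 + 1 889 + 1 673 = 5 106
15–64: 3 356 + 3 829 + 3 742 + 2 430 + 3 827 + 3 611 + 3 740 + 3 315 + 2 562 + 3 558 = 33 970
65+: 2 651 + 3 771 = 6 422
Youth dependency ratio = 5 106 / 33 970 × 100 = 15.0
Old-age dependency ratio = 6 422 / 33 970 × 100 = 18.9
Total dependency ratio = (5 106 + 6 422) / 33 970 × 100 = 11 528 / 33 970 × 100 = 33.9

Youth dependency ratio: 15.0
Old-age dependency ratio: 18.9
Total dependency ratio: 33.9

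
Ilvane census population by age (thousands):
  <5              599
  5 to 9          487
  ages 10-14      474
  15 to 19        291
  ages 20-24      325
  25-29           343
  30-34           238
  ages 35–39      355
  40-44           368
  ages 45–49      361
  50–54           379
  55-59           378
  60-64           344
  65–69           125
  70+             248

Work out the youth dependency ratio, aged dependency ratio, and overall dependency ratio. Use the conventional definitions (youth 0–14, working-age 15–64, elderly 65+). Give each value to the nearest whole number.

Youth dependency ratio: 46
Old-age dependency ratio: 11
Total dependency ratio: 57

0–14: 599 + 487 + 474 = 1,560
15–64: 291 + 325 + 343 + 238 + 355 + 368 + 361 + 379 + 378 + 344 = 3,382
65+: 125 + 248 = 373
Youth dependency ratio = 1,560 / 3,382 × 100 = 46
Old-age dependency ratio = 373 / 3,382 × 100 = 11
Total dependency ratio = (1,560 + 373) / 3,382 × 100 = 1,933 / 3,382 × 100 = 57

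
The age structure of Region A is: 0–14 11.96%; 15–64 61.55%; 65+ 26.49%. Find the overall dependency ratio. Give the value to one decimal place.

Total dependency ratio = (11.96 + 26.49) / 61.55 × 100 = 38.45 / 61.55 × 100 = 62.5

Total dependency ratio: 62.5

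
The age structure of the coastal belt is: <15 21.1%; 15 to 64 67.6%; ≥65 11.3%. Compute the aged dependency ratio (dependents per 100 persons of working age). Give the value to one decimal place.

Old-age dependency ratio: 16.7

Old-age dependency ratio = 11.3 / 67.6 × 100 = 16.7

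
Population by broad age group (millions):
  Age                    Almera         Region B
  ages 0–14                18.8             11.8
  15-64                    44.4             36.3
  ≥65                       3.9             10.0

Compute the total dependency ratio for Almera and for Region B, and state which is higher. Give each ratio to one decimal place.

Almera: 51.1
Region B: 60.1
Higher: Region B

Almera: (18.8 + 3.9) / 44.4 × 100 = 22.7 / 44.4 × 100 = 51.1
Region B: (11.8 + 10.0) / 36.3 × 100 = 21.8 / 36.3 × 100 = 60.1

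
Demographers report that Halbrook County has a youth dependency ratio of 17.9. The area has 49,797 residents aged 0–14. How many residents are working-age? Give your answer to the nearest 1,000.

Youth dependency ratio = youth / working-age × 100
17.9 = 49,797 / W × 100
⇒ 278,000

Working-age: 278,000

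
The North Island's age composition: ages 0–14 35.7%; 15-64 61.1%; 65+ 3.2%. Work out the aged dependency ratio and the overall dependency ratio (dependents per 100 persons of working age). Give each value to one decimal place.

Old-age dependency ratio: 5.2
Total dependency ratio: 63.7

Old-age dependency ratio = 3.2 / 61.1 × 100 = 5.2
Total dependency ratio = (35.7 + 3.2) / 61.1 × 100 = 38.9 / 61.1 × 100 = 63.7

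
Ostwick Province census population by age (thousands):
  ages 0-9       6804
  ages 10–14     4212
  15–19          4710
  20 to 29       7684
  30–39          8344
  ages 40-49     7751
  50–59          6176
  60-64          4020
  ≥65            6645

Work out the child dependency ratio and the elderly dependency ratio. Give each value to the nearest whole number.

0–14: 6804 + 4212 = 11016
15–64: 4710 + 7684 + 8344 + 7751 + 6176 + 4020 = 38685
65+: 6645
Youth dependency ratio = 11016 / 38685 × 100 = 28
Old-age dependency ratio = 6645 / 38685 × 100 = 17

Youth dependency ratio: 28
Old-age dependency ratio: 17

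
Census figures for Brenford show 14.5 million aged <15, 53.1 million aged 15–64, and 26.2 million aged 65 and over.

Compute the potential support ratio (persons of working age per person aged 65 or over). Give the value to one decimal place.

Potential support ratio = 53.1 / 26.2 = 2.0

Potential support ratio: 2.0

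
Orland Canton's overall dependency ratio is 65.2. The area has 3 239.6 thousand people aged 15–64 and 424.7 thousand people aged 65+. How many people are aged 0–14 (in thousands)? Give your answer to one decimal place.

Total dependency ratio = (youth + elderly) / working-age × 100
65.2 = (Y + 424.7) / 3 239.6 × 100
⇒ 1 687.5

Aged 0–14: 1 687.5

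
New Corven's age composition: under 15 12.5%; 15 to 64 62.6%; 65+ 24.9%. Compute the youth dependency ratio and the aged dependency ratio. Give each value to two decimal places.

Youth dependency ratio = 12.5 / 62.6 × 100 = 19.97
Old-age dependency ratio = 24.9 / 62.6 × 100 = 39.78

Youth dependency ratio: 19.97
Old-age dependency ratio: 39.78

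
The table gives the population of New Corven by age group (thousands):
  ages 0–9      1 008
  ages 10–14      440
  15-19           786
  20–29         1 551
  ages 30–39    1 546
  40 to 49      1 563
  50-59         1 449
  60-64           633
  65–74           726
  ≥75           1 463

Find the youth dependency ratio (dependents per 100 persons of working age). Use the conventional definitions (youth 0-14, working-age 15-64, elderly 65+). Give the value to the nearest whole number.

Youth dependency ratio: 19

0–14: 1 008 + 440 = 1 448
15–64: 786 + 1 551 + 1 546 + 1 563 + 1 449 + 633 = 7 528
65+: 726 + 1 463 = 2 189
Youth dependency ratio = 1 448 / 7 528 × 100 = 19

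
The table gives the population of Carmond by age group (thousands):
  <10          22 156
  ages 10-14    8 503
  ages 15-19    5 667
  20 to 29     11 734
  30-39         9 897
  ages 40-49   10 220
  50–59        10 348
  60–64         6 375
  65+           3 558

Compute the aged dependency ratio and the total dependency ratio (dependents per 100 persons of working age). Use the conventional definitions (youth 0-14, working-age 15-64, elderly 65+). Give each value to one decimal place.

0–14: 22 156 + 8 503 = 30 659
15–64: 5 667 + 11 734 + 9 897 + 10 220 + 10 348 + 6 375 = 54 241
65+: 3 558
Old-age dependency ratio = 3 558 / 54 241 × 100 = 6.6
Total dependency ratio = (30 659 + 3 558) / 54 241 × 100 = 34 217 / 54 241 × 100 = 63.1

Old-age dependency ratio: 6.6
Total dependency ratio: 63.1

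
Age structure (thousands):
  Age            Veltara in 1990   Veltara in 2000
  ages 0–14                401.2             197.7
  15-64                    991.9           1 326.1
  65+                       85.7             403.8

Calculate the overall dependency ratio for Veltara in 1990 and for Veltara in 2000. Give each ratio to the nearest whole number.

Veltara in 1990: 49
Veltara in 2000: 45

Veltara in 1990: (401.2 + 85.7) / 991.9 × 100 = 486.9 / 991.9 × 100 = 49
Veltara in 2000: (197.7 + 403.8) / 1 326.1 × 100 = 601.5 / 1 326.1 × 100 = 45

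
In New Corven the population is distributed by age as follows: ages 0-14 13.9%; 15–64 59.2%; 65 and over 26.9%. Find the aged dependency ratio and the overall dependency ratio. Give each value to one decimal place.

Old-age dependency ratio: 45.4
Total dependency ratio: 68.9

Old-age dependency ratio = 26.9 / 59.2 × 100 = 45.4
Total dependency ratio = (13.9 + 26.9) / 59.2 × 100 = 40.8 / 59.2 × 100 = 68.9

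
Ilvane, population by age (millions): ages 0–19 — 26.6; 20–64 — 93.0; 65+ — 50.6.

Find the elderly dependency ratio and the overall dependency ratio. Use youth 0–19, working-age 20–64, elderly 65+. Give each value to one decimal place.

Old-age dependency ratio = 50.6 / 93.0 × 100 = 54.4
Total dependency ratio = (26.6 + 50.6) / 93.0 × 100 = 77.2 / 93.0 × 100 = 83.0

Old-age dependency ratio: 54.4
Total dependency ratio: 83.0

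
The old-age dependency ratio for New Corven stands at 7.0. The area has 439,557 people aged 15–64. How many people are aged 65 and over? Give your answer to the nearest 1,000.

Aged 65 and over: 31,000

Old-age dependency ratio = elderly / working-age × 100
7.0 = E / 439,557 × 100
⇒ 31,000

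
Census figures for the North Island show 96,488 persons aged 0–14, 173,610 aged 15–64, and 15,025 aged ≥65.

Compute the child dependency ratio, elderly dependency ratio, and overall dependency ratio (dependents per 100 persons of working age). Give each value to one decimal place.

Youth dependency ratio: 55.6
Old-age dependency ratio: 8.7
Total dependency ratio: 64.2

Youth dependency ratio = 96,488 / 173,610 × 100 = 55.6
Old-age dependency ratio = 15,025 / 173,610 × 100 = 8.7
Total dependency ratio = (96,488 + 15,025) / 173,610 × 100 = 111,513 / 173,610 × 100 = 64.2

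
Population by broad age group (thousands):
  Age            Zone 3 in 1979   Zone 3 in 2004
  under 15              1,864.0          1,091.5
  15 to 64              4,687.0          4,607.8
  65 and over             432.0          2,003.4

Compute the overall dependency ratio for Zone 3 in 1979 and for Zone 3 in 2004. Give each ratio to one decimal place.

Zone 3 in 1979: 49.0
Zone 3 in 2004: 67.2

Zone 3 in 1979: (1,864.0 + 432.0) / 4,687.0 × 100 = 2,296.0 / 4,687.0 × 100 = 49.0
Zone 3 in 2004: (1,091.5 + 2,003.4) / 4,607.8 × 100 = 3,094.9 / 4,607.8 × 100 = 67.2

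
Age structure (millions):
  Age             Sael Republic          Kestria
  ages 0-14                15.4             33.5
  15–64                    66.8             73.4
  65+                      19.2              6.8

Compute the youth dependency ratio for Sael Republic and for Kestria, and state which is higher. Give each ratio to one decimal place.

Sael Republic: 23.1
Kestria: 45.6
Higher: Kestria

Sael Republic: 15.4 / 66.8 × 100 = 23.1
Kestria: 33.5 / 73.4 × 100 = 45.6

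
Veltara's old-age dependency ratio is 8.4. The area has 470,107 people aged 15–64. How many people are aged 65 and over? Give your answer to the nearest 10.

Aged 65 and over: 39,490

Old-age dependency ratio = elderly / working-age × 100
8.4 = E / 470,107 × 100
⇒ 39,490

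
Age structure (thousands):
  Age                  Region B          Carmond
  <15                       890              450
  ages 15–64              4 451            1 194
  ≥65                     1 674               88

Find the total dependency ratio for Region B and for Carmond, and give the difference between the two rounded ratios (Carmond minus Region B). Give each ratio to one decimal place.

Region B: (890 + 1 674) / 4 451 × 100 = 2 564 / 4 451 × 100 = 57.6
Carmond: (450 + 88) / 1 194 × 100 = 538 / 1 194 × 100 = 45.1

Region B: 57.6
Carmond: 45.1
Difference: -12.5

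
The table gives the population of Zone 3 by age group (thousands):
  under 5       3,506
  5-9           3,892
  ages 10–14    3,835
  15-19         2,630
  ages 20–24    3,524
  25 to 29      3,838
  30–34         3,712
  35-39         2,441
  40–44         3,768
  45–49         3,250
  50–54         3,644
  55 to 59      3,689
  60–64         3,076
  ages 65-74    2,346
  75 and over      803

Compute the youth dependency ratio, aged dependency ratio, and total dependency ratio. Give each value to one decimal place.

Youth dependency ratio: 33.5
Old-age dependency ratio: 9.4
Total dependency ratio: 42.8

0–14: 3,506 + 3,892 + 3,835 = 11,233
15–64: 2,630 + 3,524 + 3,838 + 3,712 + 2,441 + 3,768 + 3,250 + 3,644 + 3,689 + 3,076 = 33,572
65+: 2,346 + 803 = 3,149
Youth dependency ratio = 11,233 / 33,572 × 100 = 33.5
Old-age dependency ratio = 3,149 / 33,572 × 100 = 9.4
Total dependency ratio = (11,233 + 3,149) / 33,572 × 100 = 14,382 / 33,572 × 100 = 42.8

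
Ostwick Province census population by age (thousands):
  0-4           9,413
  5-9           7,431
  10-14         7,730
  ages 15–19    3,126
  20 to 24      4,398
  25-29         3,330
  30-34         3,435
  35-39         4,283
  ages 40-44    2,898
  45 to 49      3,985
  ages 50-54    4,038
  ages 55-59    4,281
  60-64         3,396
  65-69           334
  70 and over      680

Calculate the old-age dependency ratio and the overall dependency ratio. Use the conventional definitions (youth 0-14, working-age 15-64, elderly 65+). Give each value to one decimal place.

Old-age dependency ratio: 2.7
Total dependency ratio: 68.8

0–14: 9,413 + 7,431 + 7,730 = 24,574
15–64: 3,126 + 4,398 + 3,330 + 3,435 + 4,283 + 2,898 + 3,985 + 4,038 + 4,281 + 3,396 = 37,170
65+: 334 + 680 = 1,014
Old-age dependency ratio = 1,014 / 37,170 × 100 = 2.7
Total dependency ratio = (24,574 + 1,014) / 37,170 × 100 = 25,588 / 37,170 × 100 = 68.8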